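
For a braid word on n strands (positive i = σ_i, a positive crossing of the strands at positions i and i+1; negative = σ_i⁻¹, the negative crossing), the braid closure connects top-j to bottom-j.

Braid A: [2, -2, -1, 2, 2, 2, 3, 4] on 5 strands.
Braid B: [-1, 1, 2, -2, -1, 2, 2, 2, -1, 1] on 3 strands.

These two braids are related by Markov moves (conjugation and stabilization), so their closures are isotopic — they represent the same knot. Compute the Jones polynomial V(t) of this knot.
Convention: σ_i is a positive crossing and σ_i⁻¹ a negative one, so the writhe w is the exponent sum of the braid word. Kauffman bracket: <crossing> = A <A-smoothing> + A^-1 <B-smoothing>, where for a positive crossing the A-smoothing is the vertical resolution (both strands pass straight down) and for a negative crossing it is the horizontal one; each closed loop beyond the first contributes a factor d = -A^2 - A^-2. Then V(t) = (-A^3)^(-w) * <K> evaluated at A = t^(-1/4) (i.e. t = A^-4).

-t^4 + t^3 + t

Derivation:
Markov-equivalent braids have isotopic closures, hence identical knot invariants. Strip the Markov moves from each word to reach a common short braid β, then compute V(t) once on β.
Braid A: s2 s2^-1 s1^-1 s2 s2 s2 s3 s4 on 5 strands reduces by inverse Markov moves (closure unchanged at each step):
  Destabilize: the word has the form β·s4 where s4 occurs only as the final letter (β ∈ B_4); drop it and the last strand → 4 strands.
  Destabilize: the word has the form β·s3 where s3 occurs only as the final letter (β ∈ B_3); drop it and the last strand → 3 strands.
Reduced to β = s2 s2^-1 s1^-1 s2 s2 s2 on 3 strands, 6 crossings.
Braid B: s1^-1 s1 s2 s2^-1 s1^-1 s2 s2 s2 s1^-1 s1 on 3 strands reduces by inverse Markov moves (closure unchanged at each step):
  Deconjugate: the word is γ·β·γ⁻¹ with γ = s1^-1 s1 (prefix) and γ⁻¹ = s1^-1 s1 (suffix); strip both.
Reduced to β = s2 s2^-1 s1^-1 s2 s2 s2 on 3 strands, 6 crossings.
Both give the same β = s2 s2^-1 s1^-1 s2 s2 s2 on 3 strands, so one state sum suffices:
First cancel adjacent σ_i σ_i⁻¹ pairs (Reidemeister II — same braid, same closure): s2 s2^-1 s1^-1 s2 s2 s2 → s1^-1 s2 s2 s2.
Braid: s1^-1 s2 s2 s2 on 3 strands, 4 crossings.
Writhe w = (#positive) - (#negative) = 3 - 1 = 2.
State-sum expansion of <K>. There are 2^4 = 16 states.
Each crossing splits two ways (0=vertical, 1=horizontal). The state's weight is A^(#A-smoothings - #B-smoothings) * d^(loops - 1).
  state 0000: A-exp=+2, loops=3, term = A^2 * d^2
  state 0001: A-exp=+0, loops=2, term = A^0 * d^1
  state 0010: A-exp=+0, loops=2, term = A^0 * d^1
  state 0011: A-exp=-2, loops=3, term = A^-2 * d^2
  state 0100: A-exp=+0, loops=2, term = A^0 * d^1
  state 0101: A-exp=-2, loops=3, term = A^-2 * d^2
  state 0110: A-exp=-2, loops=3, term = A^-2 * d^2
  state 0111: A-exp=-4, loops=4, term = A^-4 * d^3
  state 1000: A-exp=+4, loops=2, term = A^4 * d^1
  state 1001: A-exp=+2, loops=1, term = A^2 * d^0
  state 1010: A-exp=+2, loops=1, term = A^2 * d^0
  state 1011: A-exp=+0, loops=2, term = A^0 * d^1
  state 1100: A-exp=+2, loops=1, term = A^2 * d^0
  state 1101: A-exp=+0, loops=2, term = A^0 * d^1
  state 1110: A-exp=+0, loops=2, term = A^0 * d^1
  state 1111: A-exp=-2, loops=3, term = A^-2 * d^2
Collect the terms by A-exponent (count of states per loop number):
Powers of d = -A^2 - A^-2: d^2 = A^4 + 2 + A^-4; d^3 = -A^6 - 3*A^2 - 3*A^-2 - A^-6.
  A^4 * (d) = -A^6 - A^2
  A^2 * (3 + d^2) = A^6 + 5*A^2 + A^-2
  A^0 * (6*d) = -6*A^2 - 6*A^-2
  A^-2 * (4*d^2) = 4*A^2 + 8*A^-2 + 4*A^-6
  A^-4 * (d^3) = -A^2 - 3*A^-2 - 3*A^-6 - A^-10
Summing the groups: <K> = A^2 + A^-6 - A^-10
Normalise by the writhe: (-A^3)^(-w) = (-A^3)^(-2) = A^-6, so f(A) = A^-6 * <K> = A^-4 + A^-12 - A^-16.
Substitute A = t^(-1/4), i.e. A^e → t^(-e/4): V(t) = -t^4 + t^3 + t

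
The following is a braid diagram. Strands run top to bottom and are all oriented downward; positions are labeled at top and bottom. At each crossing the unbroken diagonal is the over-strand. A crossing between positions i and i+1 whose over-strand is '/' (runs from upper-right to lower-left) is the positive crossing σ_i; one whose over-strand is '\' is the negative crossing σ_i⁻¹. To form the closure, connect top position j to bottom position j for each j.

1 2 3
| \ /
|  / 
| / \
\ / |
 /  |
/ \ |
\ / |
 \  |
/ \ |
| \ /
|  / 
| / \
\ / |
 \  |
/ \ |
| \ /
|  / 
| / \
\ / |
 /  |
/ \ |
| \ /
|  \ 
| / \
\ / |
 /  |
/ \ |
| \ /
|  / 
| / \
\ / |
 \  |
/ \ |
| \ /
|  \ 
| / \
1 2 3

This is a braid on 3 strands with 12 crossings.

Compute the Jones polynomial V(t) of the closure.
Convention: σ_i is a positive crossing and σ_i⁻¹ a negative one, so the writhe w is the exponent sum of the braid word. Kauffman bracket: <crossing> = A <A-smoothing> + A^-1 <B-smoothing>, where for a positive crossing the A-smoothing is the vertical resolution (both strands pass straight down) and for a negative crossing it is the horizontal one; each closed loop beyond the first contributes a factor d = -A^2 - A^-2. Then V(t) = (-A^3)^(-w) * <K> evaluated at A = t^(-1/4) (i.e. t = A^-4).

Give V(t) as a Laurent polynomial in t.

-t^5 + t^4 - t^3 + 2*t^2 - t + 2 - t^-1

Derivation:
Reading the diagram top to bottom ('/'-over between positions i,i+1 = s_i, '\'-over = s_i^-1): braid word = s2 s1 s1^-1 s2 s1^-1 s2 s1 s2^-1 s1 s2 s1^-1 s2^-1.
The presented braid s2 s1 s1^-1 s2 s1^-1 s2 s1 s2^-1 s1 s2 s1^-1 s2^-1 on 3 strands reduces by inverse Markov moves (closure unchanged at each step):
  Deconjugate: the word is γ·β·γ⁻¹ with γ = s2 s1 (prefix) and γ⁻¹ = s1^-1 s2^-1 (suffix); strip both.
Reduced to β = s1^-1 s2 s1^-1 s2 s1 s2^-1 s1 s2 on 3 strands, 8 crossings.
Compute on β:
Braid: s1^-1 s2 s1^-1 s2 s1 s2^-1 s1 s2 on 3 strands, 8 crossings.
Writhe w = (#positive) - (#negative) = 5 - 3 = 2.
State-sum expansion of <K>. There are 2^8 = 256 states.
For each crossing: s=0 is the vertical smoothing, s=1 horizontal. Crossing k contributes A^(sign_k * (1 - 2*s_k)); loop factor d = -A^2 - A^-2.
Tabulate the states by total A-exponent and number of loops L (A-exp: L × count):
  A^8: L=2 ×1
  A^6: L=1 ×3, L=3 ×5
  A^4: L=2 ×22, L=4 ×6
  A^2: L=1 ×18, L=3 ×37, L=5 ×1
  A^0: L=2 ×58, L=4 ×12
  A^-2: L=1 ×24, L=3 ×31, L=5 ×1
  A^-4: L=2 ×23, L=4 ×5
  A^-6: L=3 ×8
  A^-8: L=4 ×1
Each group contributes A^e * Σ count * d^(L-1):
Powers of d = -A^2 - A^-2: d^2 = A^4 + 2 + A^-4; d^3 = -A^6 - 3*A^2 - 3*A^-2 - A^-6; d^4 = A^8 + 4*A^4 + 6 + 4*A^-4 + A^-8.
  A^8 * (d) = -A^10 - A^6
  A^6 * (3 + 5*d^2) = 5*A^10 + 13*A^6 + 5*A^2
  A^4 * (22*d + 6*d^3) = -6*A^10 - 40*A^6 - 40*A^2 - 6*A^-2
  A^2 * (18 + 37*d^2 + d^4) = A^10 + 41*A^6 + 98*A^2 + 41*A^-2 + A^-6
  A^0 * (58*d + 12*d^3) = -12*A^6 - 94*A^2 - 94*A^-2 - 12*A^-6
  A^-2 * (24 + 31*d^2 + d^4) = A^6 + 35*A^2 + 92*A^-2 + 35*A^-6 + A^-10
  A^-4 * (23*d + 5*d^3) = -5*A^2 - 38*A^-2 - 38*A^-6 - 5*A^-10
  A^-6 * (8*d^2) = 8*A^-2 + 16*A^-6 + 8*A^-10
  A^-8 * (d^3) = -A^-2 - 3*A^-6 - 3*A^-10 - A^-14
Summing the groups: <K> = -A^10 + 2*A^6 - A^2 + 2*A^-2 - A^-6 + A^-10 - A^-14
Normalise by the writhe: (-A^3)^(-w) = (-A^3)^(-2) = A^-6, so f(A) = A^-6 * <K> = -A^4 + 2 - A^-4 + 2*A^-8 - A^-12 + A^-16 - A^-20.
Substitute A = t^(-1/4), i.e. A^e → t^(-e/4): V(t) = -t^5 + t^4 - t^3 + 2*t^2 - t + 2 - t^-1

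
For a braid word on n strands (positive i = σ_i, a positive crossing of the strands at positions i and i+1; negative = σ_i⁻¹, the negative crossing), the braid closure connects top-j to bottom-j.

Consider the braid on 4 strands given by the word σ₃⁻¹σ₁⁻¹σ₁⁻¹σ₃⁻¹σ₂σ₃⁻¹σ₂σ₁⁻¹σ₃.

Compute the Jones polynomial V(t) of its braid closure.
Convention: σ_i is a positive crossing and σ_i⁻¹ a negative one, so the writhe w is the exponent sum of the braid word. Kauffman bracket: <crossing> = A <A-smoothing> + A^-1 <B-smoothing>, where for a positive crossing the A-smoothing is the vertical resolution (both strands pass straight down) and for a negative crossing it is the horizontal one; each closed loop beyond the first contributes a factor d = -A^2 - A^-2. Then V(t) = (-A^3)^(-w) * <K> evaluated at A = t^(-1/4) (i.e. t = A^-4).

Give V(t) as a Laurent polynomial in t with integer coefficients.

t - 1 + 2*t^-1 - 3*t^-2 + 3*t^-3 - 2*t^-4 + 2*t^-5 - t^-6

Derivation:
The presented braid s3^-1 s1^-1 s1^-1 s3^-1 s2 s3^-1 s2 s1^-1 s3 on 4 strands reduces by inverse Markov moves (closure unchanged at each step):
  Deconjugate: the word is γ·β·γ⁻¹ with γ = s3^-1 (prefix) and γ⁻¹ = s3 (suffix); strip both.
Reduced to β = s1^-1 s1^-1 s3^-1 s2 s3^-1 s2 s1^-1 on 4 strands, 7 crossings.
Compute on β:
Braid: s1^-1 s1^-1 s3^-1 s2 s3^-1 s2 s1^-1 on 4 strands, 7 crossings.
Writhe w = (#positive) - (#negative) = 2 - 5 = -3.
Computing the Kauffman bracket via state sum. There are 2^7 = 128 states.
Each crossing splits two ways (0=vertical, 1=horizontal). The state's weight is A^(#A-smoothings - #B-smoothings) * d^(loops - 1).
Tabulate the states by total A-exponent and number of loops L (A-exp: L × count):
  A^7: L=5 ×1
  A^5: L=4 ×7
  A^3: L=3 ×20, L=5 ×1
  A^1: L=2 ×27, L=4 ×8
  A^-1: L=1 ×15, L=3 ×19, L=5 ×1
  A^-3: L=2 ×17, L=4 ×4
  A^-5: L=3 ×7
  A^-7: L=4 ×1
Each group contributes A^e * Σ count * d^(L-1):
Powers of d = -A^2 - A^-2: d^2 = A^4 + 2 + A^-4; d^3 = -A^6 - 3*A^2 - 3*A^-2 - A^-6; d^4 = A^8 + 4*A^4 + 6 + 4*A^-4 + A^-8.
  A^7 * (d^4) = A^15 + 4*A^11 + 6*A^7 + 4*A^3 + A^-1
  A^5 * (7*d^3) = -7*A^11 - 21*A^7 - 21*A^3 - 7*A^-1
  A^3 * (20*d^2 + d^4) = A^11 + 24*A^7 + 46*A^3 + 24*A^-1 + A^-5
  A^1 * (27*d + 8*d^3) = -8*A^7 - 51*A^3 - 51*A^-1 - 8*A^-5
  A^-1 * (15 + 19*d^2 + d^4) = A^7 + 23*A^3 + 59*A^-1 + 23*A^-5 + A^-9
  A^-3 * (17*d + 4*d^3) = -4*A^3 - 29*A^-1 - 29*A^-5 - 4*A^-9
  A^-5 * (7*d^2) = 7*A^-1 + 14*A^-5 + 7*A^-9
  A^-7 * (d^3) = -A^-1 - 3*A^-5 - 3*A^-9 - A^-13
Summing the groups: <K> = A^15 - 2*A^11 + 2*A^7 - 3*A^3 + 3*A^-1 - 2*A^-5 + A^-9 - A^-13
Normalise by the writhe: (-A^3)^(-w) = (-A^3)^(3) = -A^9, so f(A) = -A^9 * <K> = -A^24 + 2*A^20 - 2*A^16 + 3*A^12 - 3*A^8 + 2*A^4 - 1 + A^-4.
Substitute A = t^(-1/4), i.e. A^e → t^(-e/4): V(t) = t - 1 + 2*t^-1 - 3*t^-2 + 3*t^-3 - 2*t^-4 + 2*t^-5 - t^-6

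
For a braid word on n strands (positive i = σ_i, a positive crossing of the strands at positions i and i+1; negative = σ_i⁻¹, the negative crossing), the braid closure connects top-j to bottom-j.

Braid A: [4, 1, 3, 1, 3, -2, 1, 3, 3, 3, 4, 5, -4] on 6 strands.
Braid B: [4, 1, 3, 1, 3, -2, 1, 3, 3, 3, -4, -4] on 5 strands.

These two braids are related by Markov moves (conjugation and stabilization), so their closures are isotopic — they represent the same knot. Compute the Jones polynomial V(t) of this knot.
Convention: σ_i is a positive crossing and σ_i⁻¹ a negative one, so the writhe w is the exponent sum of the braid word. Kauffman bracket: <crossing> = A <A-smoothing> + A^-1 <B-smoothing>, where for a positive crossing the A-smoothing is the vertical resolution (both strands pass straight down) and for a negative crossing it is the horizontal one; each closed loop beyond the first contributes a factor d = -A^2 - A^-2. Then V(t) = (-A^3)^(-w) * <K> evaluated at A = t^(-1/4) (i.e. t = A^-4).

t^11 - 2*t^10 + 2*t^9 - 3*t^8 + 2*t^7 - 2*t^6 + 2*t^5 + t^3

Derivation:
Markov-equivalent braids have isotopic closures, hence identical knot invariants. Strip the Markov moves from each word to reach a common short braid β, then compute V(t) once on β.
Braid A: s4 s1 s3 s1 s3 s2^-1 s1 s3 s3 s3 s4 s5 s4^-1 on 6 strands reduces by inverse Markov moves (closure unchanged at each step):
  Deconjugate: the word is γ·β·γ⁻¹ with γ = s4 (prefix) and γ⁻¹ = s4^-1 (suffix); strip both.
  Destabilize: the word has the form β·s5 where s5 occurs only as the final letter (β ∈ B_5); drop it and the last strand → 5 strands.
  Destabilize: the word has the form β·s4 where s4 occurs only as the final letter (β ∈ B_4); drop it and the last strand → 4 strands.
Reduced to β = s1 s3 s1 s3 s2^-1 s1 s3 s3 s3 on 4 strands, 9 crossings.
Braid B: s4 s1 s3 s1 s3 s2^-1 s1 s3 s3 s3 s4^-1 s4^-1 on 5 strands reduces by inverse Markov moves (closure unchanged at each step):
  Deconjugate: the word is γ·β·γ⁻¹ with γ = s4 (prefix) and γ⁻¹ = s4^-1 (suffix); strip both.
  Destabilize: the word has the form β·s4^-1 where s4^-1 occurs only as the final letter (β ∈ B_4); drop it and the last strand → 4 strands.
Reduced to β = s1 s3 s1 s3 s2^-1 s1 s3 s3 s3 on 4 strands, 9 crossings.
Both give the same β = s1 s3 s1 s3 s2^-1 s1 s3 s3 s3 on 4 strands, so one state sum suffices:
Braid: s1 s3 s1 s3 s2^-1 s1 s3 s3 s3 on 4 strands, 9 crossings.
Writhe w = (#positive) - (#negative) = 8 - 1 = 7.
Computing the Kauffman bracket via state sum. There are 2^9 = 512 states.
Smooth each crossing (0=||, 1=⌣⌢); contribution A^(Σ sign_k(1-2s_k)) * d^(L-1).
Tabulate the states by total A-exponent and number of loops L (A-exp: L × count):
  A^9: L=3 ×1
  A^7: L=2 ×8, L=4 ×1
  A^5: L=1 ×15, L=3 ×21
  A^3: L=2 ×60, L=4 ×24
  A^1: L=3 ×110, L=5 ×16
  A^-1: L=4 ×120, L=6 ×6
  A^-3: L=5 ×83, L=7 ×1
  A^-5: L=6 ×36
  A^-7: L=7 ×9
  A^-9: L=8 ×1
Each group contributes A^e * Σ count * d^(L-1):
Powers of d = -A^2 - A^-2: d^2 = A^4 + 2 + A^-4; d^3 = -A^6 - 3*A^2 - 3*A^-2 - A^-6; d^4 = A^8 + 4*A^4 + 6 + 4*A^-4 + A^-8; d^5 = -A^10 - 5*A^6 - 10*A^2 - 10*A^-2 - 5*A^-6 - A^-10; d^6 = A^12 + 6*A^8 + 15*A^4 + 20 + 15*A^-4 + 6*A^-8 + A^-12; d^7 = -A^14 - 7*A^10 - 21*A^6 - 35*A^2 - 35*A^-2 - 21*A^-6 - 7*A^-10 - A^-14.
  A^9 * (d^2) = A^13 + 2*A^9 + A^5
  A^7 * (8*d + d^3) = -A^13 - 11*A^9 - 11*A^5 - A
  A^5 * (15 + 21*d^2) = 21*A^9 + 57*A^5 + 21*A
  A^3 * (60*d + 24*d^3) = -24*A^9 - 132*A^5 - 132*A - 24*A^-3
  A^1 * (110*d^2 + 16*d^4) = 16*A^9 + 174*A^5 + 316*A + 174*A^-3 + 16*A^-7
  A^-1 * (120*d^3 + 6*d^5) = -6*A^9 - 150*A^5 - 420*A - 420*A^-3 - 150*A^-7 - 6*A^-11
  A^-3 * (83*d^4 + d^6) = A^9 + 89*A^5 + 347*A + 518*A^-3 + 347*A^-7 + 89*A^-11 + A^-15
  A^-5 * (36*d^5) = -36*A^5 - 180*A - 360*A^-3 - 360*A^-7 - 180*A^-11 - 36*A^-15
  A^-7 * (9*d^6) = 9*A^5 + 54*A + 135*A^-3 + 180*A^-7 + 135*A^-11 + 54*A^-15 + 9*A^-19
  A^-9 * (d^7) = -A^5 - 7*A - 21*A^-3 - 35*A^-7 - 35*A^-11 - 21*A^-15 - 7*A^-19 - A^-23
Summing the groups: <K> = -A^9 - 2*A + 2*A^-3 - 2*A^-7 + 3*A^-11 - 2*A^-15 + 2*A^-19 - A^-23
Normalise by the writhe: (-A^3)^(-w) = (-A^3)^(-7) = -A^-21, so f(A) = -A^-21 * <K> = A^-12 + 2*A^-20 - 2*A^-24 + 2*A^-28 - 3*A^-32 + 2*A^-36 - 2*A^-40 + A^-44.
Substitute A = t^(-1/4), i.e. A^e → t^(-e/4): V(t) = t^11 - 2*t^10 + 2*t^9 - 3*t^8 + 2*t^7 - 2*t^6 + 2*t^5 + t^3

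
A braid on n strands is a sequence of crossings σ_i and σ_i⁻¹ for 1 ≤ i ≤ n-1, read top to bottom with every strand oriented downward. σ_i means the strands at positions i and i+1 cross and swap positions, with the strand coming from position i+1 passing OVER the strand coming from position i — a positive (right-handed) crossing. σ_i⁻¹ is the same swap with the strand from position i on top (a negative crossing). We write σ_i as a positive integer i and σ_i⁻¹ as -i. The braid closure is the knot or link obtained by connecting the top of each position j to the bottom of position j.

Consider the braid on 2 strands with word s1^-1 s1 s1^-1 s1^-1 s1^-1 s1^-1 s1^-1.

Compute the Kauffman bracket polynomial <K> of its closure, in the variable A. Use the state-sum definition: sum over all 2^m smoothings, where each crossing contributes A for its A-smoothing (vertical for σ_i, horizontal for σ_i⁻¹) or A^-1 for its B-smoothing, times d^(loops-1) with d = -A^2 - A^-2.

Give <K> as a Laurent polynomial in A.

First cancel adjacent σ_i σ_i⁻¹ pairs (Reidemeister II — same braid, same closure): s1^-1 s1 s1^-1 s1^-1 s1^-1 s1^-1 s1^-1 → s1^-1 s1^-1 s1^-1 s1^-1 s1^-1.
Braid: s1^-1 s1^-1 s1^-1 s1^-1 s1^-1 on 2 strands, 5 crossings.
Writhe w = (#positive) - (#negative) = 0 - 5 = -5.
Computing the Kauffman bracket via state sum. There are 2^5 = 32 states.
Each crossing splits two ways (0=vertical, 1=horizontal). The state's weight is A^(#A-smoothings - #B-smoothings) * d^(loops - 1).
  state 00000: A-exp=-5, loops=2, term = A^-5 * d^1
  state 00001: A-exp=-3, loops=1, term = A^-3 * d^0
  state 00010: A-exp=-3, loops=1, term = A^-3 * d^0
  state 00011: A-exp=-1, loops=2, term = A^-1 * d^1
  state 00100: A-exp=-3, loops=1, term = A^-3 * d^0
  state 00101: A-exp=-1, loops=2, term = A^-1 * d^1
  state 00110: A-exp=-1, loops=2, term = A^-1 * d^1
  state 00111: A-exp=+1, loops=3, term = A^1 * d^2
  state 01000: A-exp=-3, loops=1, term = A^-3 * d^0
  state 01001: A-exp=-1, loops=2, term = A^-1 * d^1
  state 01010: A-exp=-1, loops=2, term = A^-1 * d^1
  state 01011: A-exp=+1, loops=3, term = A^1 * d^2
  state 01100: A-exp=-1, loops=2, term = A^-1 * d^1
  state 01101: A-exp=+1, loops=3, term = A^1 * d^2
  state 01110: A-exp=+1, loops=3, term = A^1 * d^2
  state 01111: A-exp=+3, loops=4, term = A^3 * d^3
  state 10000: A-exp=-3, loops=1, term = A^-3 * d^0
  state 10001: A-exp=-1, loops=2, term = A^-1 * d^1
  state 10010: A-exp=-1, loops=2, term = A^-1 * d^1
  state 10011: A-exp=+1, loops=3, term = A^1 * d^2
  state 10100: A-exp=-1, loops=2, term = A^-1 * d^1
  state 10101: A-exp=+1, loops=3, term = A^1 * d^2
  state 10110: A-exp=+1, loops=3, term = A^1 * d^2
  state 10111: A-exp=+3, loops=4, term = A^3 * d^3
  state 11000: A-exp=-1, loops=2, term = A^-1 * d^1
  state 11001: A-exp=+1, loops=3, term = A^1 * d^2
  state 11010: A-exp=+1, loops=3, term = A^1 * d^2
  state 11011: A-exp=+3, loops=4, term = A^3 * d^3
  state 11100: A-exp=+1, loops=3, term = A^1 * d^2
  state 11101: A-exp=+3, loops=4, term = A^3 * d^3
  state 11110: A-exp=+3, loops=4, term = A^3 * d^3
  state 11111: A-exp=+5, loops=5, term = A^5 * d^4
Collect the terms by A-exponent (count of states per loop number):
Powers of d = -A^2 - A^-2: d^2 = A^4 + 2 + A^-4; d^3 = -A^6 - 3*A^2 - 3*A^-2 - A^-6; d^4 = A^8 + 4*A^4 + 6 + 4*A^-4 + A^-8.
  A^5 * (d^4) = A^13 + 4*A^9 + 6*A^5 + 4*A + A^-3
  A^3 * (5*d^3) = -5*A^9 - 15*A^5 - 15*A - 5*A^-3
  A^1 * (10*d^2) = 10*A^5 + 20*A + 10*A^-3
  A^-1 * (10*d) = -10*A - 10*A^-3
  A^-3 * (5) = 5*A^-3
  A^-5 * (d) = -A^-3 - A^-7
Summing the groups: <K> = A^13 - A^9 + A^5 - A - A^-7

Answer: A^13 - A^9 + A^5 - A - A^-7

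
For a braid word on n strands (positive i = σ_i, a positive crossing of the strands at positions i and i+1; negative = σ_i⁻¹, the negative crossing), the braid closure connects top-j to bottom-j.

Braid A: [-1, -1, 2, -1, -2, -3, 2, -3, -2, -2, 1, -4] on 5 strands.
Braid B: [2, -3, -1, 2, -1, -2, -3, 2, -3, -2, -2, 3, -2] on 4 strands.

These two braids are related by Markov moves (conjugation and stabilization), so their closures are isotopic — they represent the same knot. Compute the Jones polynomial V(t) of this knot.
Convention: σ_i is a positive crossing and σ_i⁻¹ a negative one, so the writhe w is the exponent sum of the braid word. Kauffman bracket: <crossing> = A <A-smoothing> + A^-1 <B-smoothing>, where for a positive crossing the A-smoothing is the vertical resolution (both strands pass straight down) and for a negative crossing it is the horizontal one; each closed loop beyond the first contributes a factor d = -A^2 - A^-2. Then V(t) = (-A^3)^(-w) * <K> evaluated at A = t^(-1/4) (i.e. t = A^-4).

t^-1 - 2*t^-2 + 3*t^-3 - 2*t^-4 + 3*t^-5 - 2*t^-6 + t^-7 - t^-8

Derivation:
Markov-equivalent braids have isotopic closures, hence identical knot invariants. Strip the Markov moves from each word to reach a common short braid β, then compute V(t) once on β.
Braid A: s1^-1 s1^-1 s2 s1^-1 s2^-1 s3^-1 s2 s3^-1 s2^-1 s2^-1 s1 s4^-1 on 5 strands reduces by inverse Markov moves (closure unchanged at each step):
  Destabilize: the word has the form β·s4^-1 where s4^-1 occurs only as the final letter (β ∈ B_4); drop it and the last strand → 4 strands.
  Deconjugate: the word is γ·β·γ⁻¹ with γ = s1^-1 (prefix) and γ⁻¹ = s1 (suffix); strip both.
Reduced to β = s1^-1 s2 s1^-1 s2^-1 s3^-1 s2 s3^-1 s2^-1 s2^-1 on 4 strands, 9 crossings.
Braid B: s2 s3^-1 s1^-1 s2 s1^-1 s2^-1 s3^-1 s2 s3^-1 s2^-1 s2^-1 s3 s2^-1 on 4 strands reduces by inverse Markov moves (closure unchanged at each step):
  Deconjugate: the word is γ·β·γ⁻¹ with γ = s2 s3^-1 (prefix) and γ⁻¹ = s3 s2^-1 (suffix); strip both.
Reduced to β = s1^-1 s2 s1^-1 s2^-1 s3^-1 s2 s3^-1 s2^-1 s2^-1 on 4 strands, 9 crossings.
Both give the same β = s1^-1 s2 s1^-1 s2^-1 s3^-1 s2 s3^-1 s2^-1 s2^-1 on 4 strands, so one state sum suffices:
Braid: s1^-1 s2 s1^-1 s2^-1 s3^-1 s2 s3^-1 s2^-1 s2^-1 on 4 strands, 9 crossings.
Writhe w = (#positive) - (#negative) = 2 - 7 = -5.
Enumerate smoothing states for the bracket polynomial. There are 2^9 = 512 states.
Smooth each crossing (0=||, 1=⌣⌢); contribution A^(Σ sign_k(1-2s_k)) * d^(L-1).
Tabulate the states by total A-exponent and number of loops L (A-exp: L × count):
  A^9: L=5 ×1
  A^7: L=4 ×9
  A^5: L=3 ×30, L=5 ×6
  A^3: L=2 ×45, L=4 ×37, L=6 ×2
  A^1: L=1 ×27, L=3 ×78, L=5 ×21
  A^-1: L=2 ×67, L=4 ×53, L=6 ×6
  A^-3: L=1 ×12, L=3 ×53, L=5 ×18, L=7 ×1
  A^-5: L=2 ×14, L=4 ×19, L=6 ×3
  A^-7: L=3 ×6, L=5 ×3
  A^-9: L=4 ×1
Each group contributes A^e * Σ count * d^(L-1):
Powers of d = -A^2 - A^-2: d^2 = A^4 + 2 + A^-4; d^3 = -A^6 - 3*A^2 - 3*A^-2 - A^-6; d^4 = A^8 + 4*A^4 + 6 + 4*A^-4 + A^-8; d^5 = -A^10 - 5*A^6 - 10*A^2 - 10*A^-2 - 5*A^-6 - A^-10; d^6 = A^12 + 6*A^8 + 15*A^4 + 20 + 15*A^-4 + 6*A^-8 + A^-12.
  A^9 * (d^4) = A^17 + 4*A^13 + 6*A^9 + 4*A^5 + A
  A^7 * (9*d^3) = -9*A^13 - 27*A^9 - 27*A^5 - 9*A
  A^5 * (30*d^2 + 6*d^4) = 6*A^13 + 54*A^9 + 96*A^5 + 54*A + 6*A^-3
  A^3 * (45*d + 37*d^3 + 2*d^5) = -2*A^13 - 47*A^9 - 176*A^5 - 176*A - 47*A^-3 - 2*A^-7
  A^1 * (27 + 78*d^2 + 21*d^4) = 21*A^9 + 162*A^5 + 309*A + 162*A^-3 + 21*A^-7
  A^-1 * (67*d + 53*d^3 + 6*d^5) = -6*A^9 - 83*A^5 - 286*A - 286*A^-3 - 83*A^-7 - 6*A^-11
  A^-3 * (12 + 53*d^2 + 18*d^4 + d^6) = A^9 + 24*A^5 + 140*A + 246*A^-3 + 140*A^-7 + 24*A^-11 + A^-15
  A^-5 * (14*d + 19*d^3 + 3*d^5) = -3*A^5 - 34*A - 101*A^-3 - 101*A^-7 - 34*A^-11 - 3*A^-15
  A^-7 * (6*d^2 + 3*d^4) = 3*A + 18*A^-3 + 30*A^-7 + 18*A^-11 + 3*A^-15
  A^-9 * (d^3) = -A^-3 - 3*A^-7 - 3*A^-11 - A^-15
Summing the groups: <K> = A^17 - A^13 + 2*A^9 - 3*A^5 + 2*A - 3*A^-3 + 2*A^-7 - A^-11
Normalise by the writhe: (-A^3)^(-w) = (-A^3)^(5) = -A^15, so f(A) = -A^15 * <K> = -A^32 + A^28 - 2*A^24 + 3*A^20 - 2*A^16 + 3*A^12 - 2*A^8 + A^4.
Substitute A = t^(-1/4), i.e. A^e → t^(-e/4): V(t) = t^-1 - 2*t^-2 + 3*t^-3 - 2*t^-4 + 3*t^-5 - 2*t^-6 + t^-7 - t^-8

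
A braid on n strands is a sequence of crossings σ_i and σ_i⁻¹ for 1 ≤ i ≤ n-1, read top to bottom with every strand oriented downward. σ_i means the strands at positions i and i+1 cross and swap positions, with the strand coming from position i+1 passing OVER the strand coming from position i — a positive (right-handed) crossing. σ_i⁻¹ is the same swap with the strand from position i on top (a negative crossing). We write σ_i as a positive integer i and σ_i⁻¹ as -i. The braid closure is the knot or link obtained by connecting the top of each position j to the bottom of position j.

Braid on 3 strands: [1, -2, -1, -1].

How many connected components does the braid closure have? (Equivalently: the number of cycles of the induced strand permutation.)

Track the strand permutation on 3 strands, starting from identity.
  step 1: s1 swaps positions 1,2 -> [2 1 3]
  step 2: s2^-1 swaps positions 2,3 -> [2 3 1]
  step 3: s1^-1 swaps positions 1,2 -> [3 2 1]
  step 4: s1^-1 swaps positions 1,2 -> [2 3 1]
Final permutation (position -> original strand): [2 3 1]
Closure components = cycle count of this permutation = 1.

Answer: 1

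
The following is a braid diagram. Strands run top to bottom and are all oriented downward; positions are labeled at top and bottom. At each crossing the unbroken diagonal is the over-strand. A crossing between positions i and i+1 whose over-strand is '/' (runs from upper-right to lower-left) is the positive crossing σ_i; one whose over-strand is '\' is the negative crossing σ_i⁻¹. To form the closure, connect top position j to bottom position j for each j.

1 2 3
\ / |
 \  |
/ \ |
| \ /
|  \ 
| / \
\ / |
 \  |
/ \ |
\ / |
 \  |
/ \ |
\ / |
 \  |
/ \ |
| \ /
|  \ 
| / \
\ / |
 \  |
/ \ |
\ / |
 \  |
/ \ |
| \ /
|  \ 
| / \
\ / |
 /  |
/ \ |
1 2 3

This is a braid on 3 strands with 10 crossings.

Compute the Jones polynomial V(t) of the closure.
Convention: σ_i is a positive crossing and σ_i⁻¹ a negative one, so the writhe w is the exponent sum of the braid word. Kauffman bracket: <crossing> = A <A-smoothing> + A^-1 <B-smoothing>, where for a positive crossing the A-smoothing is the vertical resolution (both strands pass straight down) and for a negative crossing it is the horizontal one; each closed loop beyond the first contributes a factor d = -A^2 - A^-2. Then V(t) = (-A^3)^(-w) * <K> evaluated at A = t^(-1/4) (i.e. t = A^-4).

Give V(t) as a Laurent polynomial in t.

Reading the diagram top to bottom ('/'-over between positions i,i+1 = s_i, '\'-over = s_i^-1): braid word = s1^-1 s2^-1 s1^-1 s1^-1 s1^-1 s2^-1 s1^-1 s1^-1 s2^-1 s1.
The presented braid s1^-1 s2^-1 s1^-1 s1^-1 s1^-1 s2^-1 s1^-1 s1^-1 s2^-1 s1 on 3 strands reduces by inverse Markov moves (closure unchanged at each step):
  Deconjugate: the word is γ·β·γ⁻¹ with γ = s1^-1 (prefix) and γ⁻¹ = s1 (suffix); strip both.
Reduced to β = s2^-1 s1^-1 s1^-1 s1^-1 s2^-1 s1^-1 s1^-1 s2^-1 on 3 strands, 8 crossings.
Compute on β:
Braid: s2^-1 s1^-1 s1^-1 s1^-1 s2^-1 s1^-1 s1^-1 s2^-1 on 3 strands, 8 crossings.
Writhe w = (#positive) - (#negative) = 0 - 8 = -8.
State-sum expansion of <K>. There are 2^8 = 256 states.
Smooth each crossing (0=||, 1=⌣⌢); contribution A^(Σ sign_k(1-2s_k)) * d^(L-1).
Tabulate the states by total A-exponent and number of loops L (A-exp: L × count):
  A^8: L=5 ×1
  A^6: L=4 ×7, L=6 ×1
  A^4: L=3 ×19, L=5 ×9
  A^2: L=2 ×24, L=4 ×31, L=6 ×1
  A^0: L=1 ×12, L=3 ×53, L=5 ×5
  A^-2: L=2 ×45, L=4 ×11
  A^-4: L=1 ×15, L=3 ×13
  A^-6: L=2 ×8
  A^-8: L=3 ×1
Each group contributes A^e * Σ count * d^(L-1):
Powers of d = -A^2 - A^-2: d^2 = A^4 + 2 + A^-4; d^3 = -A^6 - 3*A^2 - 3*A^-2 - A^-6; d^4 = A^8 + 4*A^4 + 6 + 4*A^-4 + A^-8; d^5 = -A^10 - 5*A^6 - 10*A^2 - 10*A^-2 - 5*A^-6 - A^-10.
  A^8 * (d^4) = A^16 + 4*A^12 + 6*A^8 + 4*A^4 + 1
  A^6 * (7*d^3 + d^5) = -A^16 - 12*A^12 - 31*A^8 - 31*A^4 - 12 - A^-4
  A^4 * (19*d^2 + 9*d^4) = 9*A^12 + 55*A^8 + 92*A^4 + 55 + 9*A^-4
  A^2 * (24*d + 31*d^3 + d^5) = -A^12 - 36*A^8 - 127*A^4 - 127 - 36*A^-4 - A^-8
  A^0 * (12 + 53*d^2 + 5*d^4) = 5*A^8 + 73*A^4 + 148 + 73*A^-4 + 5*A^-8
  A^-2 * (45*d + 11*d^3) = -11*A^4 - 78 - 78*A^-4 - 11*A^-8
  A^-4 * (15 + 13*d^2) = 13 + 41*A^-4 + 13*A^-8
  A^-6 * (8*d) = -8*A^-4 - 8*A^-8
  A^-8 * (d^2) = A^-4 + 2*A^-8 + A^-12
Summing the groups: <K> = -A^8 + A^-4 + A^-12
Normalise by the writhe: (-A^3)^(-w) = (-A^3)^(8) = A^24, so f(A) = A^24 * <K> = -A^32 + A^20 + A^12.
Substitute A = t^(-1/4), i.e. A^e → t^(-e/4): V(t) = t^-3 + t^-5 - t^-8

Answer: t^-3 + t^-5 - t^-8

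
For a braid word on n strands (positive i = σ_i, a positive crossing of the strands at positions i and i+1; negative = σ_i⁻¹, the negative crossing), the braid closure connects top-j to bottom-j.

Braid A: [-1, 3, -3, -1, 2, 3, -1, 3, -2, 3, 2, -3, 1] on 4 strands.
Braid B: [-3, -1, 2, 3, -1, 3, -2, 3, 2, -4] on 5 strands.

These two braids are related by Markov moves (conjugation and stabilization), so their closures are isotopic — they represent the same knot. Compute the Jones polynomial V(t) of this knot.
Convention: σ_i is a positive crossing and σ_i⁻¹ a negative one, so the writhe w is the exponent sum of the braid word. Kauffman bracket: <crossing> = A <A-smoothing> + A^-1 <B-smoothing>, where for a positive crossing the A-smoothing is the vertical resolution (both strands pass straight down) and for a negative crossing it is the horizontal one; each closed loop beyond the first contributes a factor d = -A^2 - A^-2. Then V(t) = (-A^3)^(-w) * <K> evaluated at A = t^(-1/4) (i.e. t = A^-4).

-t^5 + 2*t^4 - 2*t^3 + 3*t^2 - 3*t + 3 - 2*t^-1 + t^-2

Derivation:
Markov-equivalent braids have isotopic closures, hence identical knot invariants. Strip the Markov moves from each word to reach a common short braid β, then compute V(t) once on β.
Braid A: s1^-1 s3 s3^-1 s1^-1 s2 s3 s1^-1 s3 s2^-1 s3 s2 s3^-1 s1 on 4 strands reduces by inverse Markov moves (closure unchanged at each step):
  Deconjugate: the word is γ·β·γ⁻¹ with γ = s1^-1 s3 (prefix) and γ⁻¹ = s3^-1 s1 (suffix); strip both.
Reduced to β = s3^-1 s1^-1 s2 s3 s1^-1 s3 s2^-1 s3 s2 on 4 strands, 9 crossings.
Braid B: s3^-1 s1^-1 s2 s3 s1^-1 s3 s2^-1 s3 s2 s4^-1 on 5 strands reduces by inverse Markov moves (closure unchanged at each step):
  Destabilize: the word has the form β·s4^-1 where s4^-1 occurs only as the final letter (β ∈ B_4); drop it and the last strand → 4 strands.
Reduced to β = s3^-1 s1^-1 s2 s3 s1^-1 s3 s2^-1 s3 s2 on 4 strands, 9 crossings.
Both give the same β = s3^-1 s1^-1 s2 s3 s1^-1 s3 s2^-1 s3 s2 on 4 strands, so one state sum suffices:
Braid: s3^-1 s1^-1 s2 s3 s1^-1 s3 s2^-1 s3 s2 on 4 strands, 9 crossings.
Writhe w = (#positive) - (#negative) = 5 - 4 = 1.
Computing the Kauffman bracket via state sum. There are 2^9 = 512 states.
Smooth each crossing (0=||, 1=⌣⌢); contribution A^(Σ sign_k(1-2s_k)) * d^(L-1).
Tabulate the states by total A-exponent and number of loops L (A-exp: L × count):
  A^9: L=2 ×1
  A^7: L=1 ×3, L=3 ×6
  A^5: L=2 ×26, L=4 ×10
  A^3: L=1 ×21, L=3 ×58, L=5 ×5
  A^1: L=2 ×86, L=4 ×39, L=6 ×1
  A^-1: L=1 ×35, L=3 ×80, L=5 ×11
  A^-3: L=2 ×53, L=4 ×30, L=6 ×1
  A^-5: L=3 ×32, L=5 ×4
  A^-7: L=4 ×9
  A^-9: L=5 ×1
Each group contributes A^e * Σ count * d^(L-1):
Powers of d = -A^2 - A^-2: d^2 = A^4 + 2 + A^-4; d^3 = -A^6 - 3*A^2 - 3*A^-2 - A^-6; d^4 = A^8 + 4*A^4 + 6 + 4*A^-4 + A^-8; d^5 = -A^10 - 5*A^6 - 10*A^2 - 10*A^-2 - 5*A^-6 - A^-10.
  A^9 * (d) = -A^11 - A^7
  A^7 * (3 + 6*d^2) = 6*A^11 + 15*A^7 + 6*A^3
  A^5 * (26*d + 10*d^3) = -10*A^11 - 56*A^7 - 56*A^3 - 10*A^-1
  A^3 * (21 + 58*d^2 + 5*d^4) = 5*A^11 + 78*A^7 + 167*A^3 + 78*A^-1 + 5*A^-5
  A^1 * (86*d + 39*d^3 + d^5) = -A^11 - 44*A^7 - 213*A^3 - 213*A^-1 - 44*A^-5 - A^-9
  A^-1 * (35 + 80*d^2 + 11*d^4) = 11*A^7 + 124*A^3 + 261*A^-1 + 124*A^-5 + 11*A^-9
  A^-3 * (53*d + 30*d^3 + d^5) = -A^7 - 35*A^3 - 153*A^-1 - 153*A^-5 - 35*A^-9 - A^-13
  A^-5 * (32*d^2 + 4*d^4) = 4*A^3 + 48*A^-1 + 88*A^-5 + 48*A^-9 + 4*A^-13
  A^-7 * (9*d^3) = -9*A^-1 - 27*A^-5 - 27*A^-9 - 9*A^-13
  A^-9 * (d^4) = A^-1 + 4*A^-5 + 6*A^-9 + 4*A^-13 + A^-17
Summing the groups: <K> = -A^11 + 2*A^7 - 3*A^3 + 3*A^-1 - 3*A^-5 + 2*A^-9 - 2*A^-13 + A^-17
Normalise by the writhe: (-A^3)^(-w) = (-A^3)^(-1) = -A^-3, so f(A) = -A^-3 * <K> = A^8 - 2*A^4 + 3 - 3*A^-4 + 3*A^-8 - 2*A^-12 + 2*A^-16 - A^-20.
Substitute A = t^(-1/4), i.e. A^e → t^(-e/4): V(t) = -t^5 + 2*t^4 - 2*t^3 + 3*t^2 - 3*t + 3 - 2*t^-1 + t^-2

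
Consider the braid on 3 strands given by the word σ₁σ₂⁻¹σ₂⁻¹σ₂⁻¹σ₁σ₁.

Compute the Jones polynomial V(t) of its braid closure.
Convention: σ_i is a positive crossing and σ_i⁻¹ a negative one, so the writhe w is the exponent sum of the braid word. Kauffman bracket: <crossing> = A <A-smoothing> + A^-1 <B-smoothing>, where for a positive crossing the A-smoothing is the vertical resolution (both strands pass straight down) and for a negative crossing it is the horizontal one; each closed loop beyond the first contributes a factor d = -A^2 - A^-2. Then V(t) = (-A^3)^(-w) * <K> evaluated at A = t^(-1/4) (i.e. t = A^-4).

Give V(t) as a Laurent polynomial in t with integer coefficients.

-t^3 + t^2 - t + 3 - t^-1 + t^-2 - t^-3

Derivation:
Braid: s1 s2^-1 s2^-1 s2^-1 s1 s1 on 3 strands, 6 crossings.
Writhe w = (#positive) - (#negative) = 3 - 3 = 0.
Enumerate smoothing states for the bracket polynomial. There are 2^6 = 64 states.
For each crossing: s=0 is the vertical smoothing, s=1 horizontal. Crossing k contributes A^(sign_k * (1 - 2*s_k)); loop factor d = -A^2 - A^-2.
Tabulate the states by total A-exponent and number of loops L (A-exp: L × count):
  A^6: L=4 ×1
  A^4: L=3 ×6
  A^2: L=2 ×12, L=4 ×3
  A^0: L=1 ×9, L=3 ×10, L=5 ×1
  A^-2: L=2 ×12, L=4 ×3
  A^-4: L=3 ×6
  A^-6: L=4 ×1
Each group contributes A^e * Σ count * d^(L-1):
Powers of d = -A^2 - A^-2: d^2 = A^4 + 2 + A^-4; d^3 = -A^6 - 3*A^2 - 3*A^-2 - A^-6; d^4 = A^8 + 4*A^4 + 6 + 4*A^-4 + A^-8.
  A^6 * (d^3) = -A^12 - 3*A^8 - 3*A^4 - 1
  A^4 * (6*d^2) = 6*A^8 + 12*A^4 + 6
  A^2 * (12*d + 3*d^3) = -3*A^8 - 21*A^4 - 21 - 3*A^-4
  A^0 * (9 + 10*d^2 + d^4) = A^8 + 14*A^4 + 35 + 14*A^-4 + A^-8
  A^-2 * (12*d + 3*d^3) = -3*A^4 - 21 - 21*A^-4 - 3*A^-8
  A^-4 * (6*d^2) = 6 + 12*A^-4 + 6*A^-8
  A^-6 * (d^3) = -1 - 3*A^-4 - 3*A^-8 - A^-12
Summing the groups: <K> = -A^12 + A^8 - A^4 + 3 - A^-4 + A^-8 - A^-12
Normalise by the writhe: (-A^3)^(-w) = (-A^3)^(0) = 1, so f(A) = 1 * <K> = -A^12 + A^8 - A^4 + 3 - A^-4 + A^-8 - A^-12.
Substitute A = t^(-1/4), i.e. A^e → t^(-e/4): V(t) = -t^3 + t^2 - t + 3 - t^-1 + t^-2 - t^-3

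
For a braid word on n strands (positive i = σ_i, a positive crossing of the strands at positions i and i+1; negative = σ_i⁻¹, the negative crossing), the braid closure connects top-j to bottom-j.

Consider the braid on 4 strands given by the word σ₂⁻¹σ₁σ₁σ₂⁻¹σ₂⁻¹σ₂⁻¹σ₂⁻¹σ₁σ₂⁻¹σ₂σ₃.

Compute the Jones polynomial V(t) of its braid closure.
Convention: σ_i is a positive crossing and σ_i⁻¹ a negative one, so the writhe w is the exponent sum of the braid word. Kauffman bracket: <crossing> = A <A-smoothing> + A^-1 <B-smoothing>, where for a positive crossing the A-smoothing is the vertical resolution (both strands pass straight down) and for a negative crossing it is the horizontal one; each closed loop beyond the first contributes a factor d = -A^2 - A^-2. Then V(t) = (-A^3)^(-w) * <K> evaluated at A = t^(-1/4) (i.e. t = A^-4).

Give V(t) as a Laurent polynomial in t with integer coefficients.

-t^2 + 2*t - 2 + 4*t^-1 - 4*t^-2 + 4*t^-3 - 3*t^-4 + 2*t^-5 - t^-6

Derivation:
The presented braid s2^-1 s1 s1 s2^-1 s2^-1 s2^-1 s2^-1 s1 s2^-1 s2 s3 on 4 strands reduces by inverse Markov moves (closure unchanged at each step):
  Destabilize: the word has the form β·s3 where s3 occurs only as the final letter (β ∈ B_3); drop it and the last strand → 3 strands.
  Deconjugate: the word is γ·β·γ⁻¹ with γ = s2^-1 (prefix) and γ⁻¹ = s2 (suffix); strip both.
Reduced to β = s1 s1 s2^-1 s2^-1 s2^-1 s2^-1 s1 s2^-1 on 3 strands, 8 crossings.
Compute on β:
Braid: s1 s1 s2^-1 s2^-1 s2^-1 s2^-1 s1 s2^-1 on 3 strands, 8 crossings.
Writhe w = (#positive) - (#negative) = 3 - 5 = -2.
State-sum expansion of <K>. There are 2^8 = 256 states.
For each crossing: s=0 is the vertical smoothing, s=1 horizontal. Crossing k contributes A^(sign_k * (1 - 2*s_k)); loop factor d = -A^2 - A^-2.
Tabulate the states by total A-exponent and number of loops L (A-exp: L × count):
  A^8: L=6 ×1
  A^6: L=5 ×8
  A^4: L=4 ×27, L=6 ×1
  A^2: L=3 ×48, L=5 ×8
  A^0: L=2 ×47, L=4 ×22, L=6 ×1
  A^-2: L=1 ×23, L=3 ×29, L=5 ×4
  A^-4: L=2 ×22, L=4 ×6
  A^-6: L=3 ×8
  A^-8: L=4 ×1
Each group contributes A^e * Σ count * d^(L-1):
Powers of d = -A^2 - A^-2: d^2 = A^4 + 2 + A^-4; d^3 = -A^6 - 3*A^2 - 3*A^-2 - A^-6; d^4 = A^8 + 4*A^4 + 6 + 4*A^-4 + A^-8; d^5 = -A^10 - 5*A^6 - 10*A^2 - 10*A^-2 - 5*A^-6 - A^-10.
  A^8 * (d^5) = -A^18 - 5*A^14 - 10*A^10 - 10*A^6 - 5*A^2 - A^-2
  A^6 * (8*d^4) = 8*A^14 + 32*A^10 + 48*A^6 + 32*A^2 + 8*A^-2
  A^4 * (27*d^3 + d^5) = -A^14 - 32*A^10 - 91*A^6 - 91*A^2 - 32*A^-2 - A^-6
  A^2 * (48*d^2 + 8*d^4) = 8*A^10 + 80*A^6 + 144*A^2 + 80*A^-2 + 8*A^-6
  A^0 * (47*d + 22*d^3 + d^5) = -A^10 - 27*A^6 - 123*A^2 - 123*A^-2 - 27*A^-6 - A^-10
  A^-2 * (23 + 29*d^2 + 4*d^4) = 4*A^6 + 45*A^2 + 105*A^-2 + 45*A^-6 + 4*A^-10
  A^-4 * (22*d + 6*d^3) = -6*A^2 - 40*A^-2 - 40*A^-6 - 6*A^-10
  A^-6 * (8*d^2) = 8*A^-2 + 16*A^-6 + 8*A^-10
  A^-8 * (d^3) = -A^-2 - 3*A^-6 - 3*A^-10 - A^-14
Summing the groups: <K> = -A^18 + 2*A^14 - 3*A^10 + 4*A^6 - 4*A^2 + 4*A^-2 - 2*A^-6 + 2*A^-10 - A^-14
Normalise by the writhe: (-A^3)^(-w) = (-A^3)^(2) = A^6, so f(A) = A^6 * <K> = -A^24 + 2*A^20 - 3*A^16 + 4*A^12 - 4*A^8 + 4*A^4 - 2 + 2*A^-4 - A^-8.
Substitute A = t^(-1/4), i.e. A^e → t^(-e/4): V(t) = -t^2 + 2*t - 2 + 4*t^-1 - 4*t^-2 + 4*t^-3 - 3*t^-4 + 2*t^-5 - t^-6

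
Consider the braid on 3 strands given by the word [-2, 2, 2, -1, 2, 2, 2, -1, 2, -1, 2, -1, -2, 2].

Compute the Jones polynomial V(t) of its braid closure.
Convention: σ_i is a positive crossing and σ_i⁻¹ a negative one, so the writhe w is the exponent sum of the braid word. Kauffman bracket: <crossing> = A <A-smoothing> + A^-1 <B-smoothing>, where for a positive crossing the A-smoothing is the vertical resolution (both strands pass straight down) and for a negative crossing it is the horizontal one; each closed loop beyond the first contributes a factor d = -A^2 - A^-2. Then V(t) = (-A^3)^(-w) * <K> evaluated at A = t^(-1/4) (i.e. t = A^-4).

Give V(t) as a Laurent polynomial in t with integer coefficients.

t^7 - 4*t^6 + 7*t^5 - 11*t^4 + 14*t^3 - 14*t^2 + 14*t - 10 + 7*t^-1 - 4*t^-2 + t^-3

Derivation:
The presented braid s2^-1 s2 s2 s1^-1 s2 s2 s2 s1^-1 s2 s1^-1 s2 s1^-1 s2^-1 s2 on 3 strands reduces by inverse Markov moves (closure unchanged at each step):
  Deconjugate: the word is γ·β·γ⁻¹ with γ = s2^-1 s2 (prefix) and γ⁻¹ = s2^-1 s2 (suffix); strip both.
Reduced to β = s2 s1^-1 s2 s2 s2 s1^-1 s2 s1^-1 s2 s1^-1 on 3 strands, 10 crossings.
Compute on β:
Braid: s2 s1^-1 s2 s2 s2 s1^-1 s2 s1^-1 s2 s1^-1 on 3 strands, 10 crossings.
Writhe w = (#positive) - (#negative) = 6 - 4 = 2.
State-sum expansion of <K>. There are 2^10 = 1024 states.
Smooth each crossing (0=||, 1=⌣⌢); contribution A^(Σ sign_k(1-2s_k)) * d^(L-1).
Tabulate the states by total A-exponent and number of loops L (A-exp: L × count):
  A^10: L=5 ×1
  A^8: L=4 ×10
  A^6: L=3 ×42, L=5 ×3
  A^4: L=2 ×90, L=4 ×29, L=6 ×1
  A^2: L=1 ×87, L=3 ×110, L=5 ×13
  A^0: L=2 ×179, L=4 ×71, L=6 ×2
  A^-2: L=3 ×187, L=5 ×23
  A^-4: L=4 ×117, L=6 ×3
  A^-6: L=5 ×45
  A^-8: L=6 ×10
  A^-10: L=7 ×1
Each group contributes A^e * Σ count * d^(L-1):
Powers of d = -A^2 - A^-2: d^2 = A^4 + 2 + A^-4; d^3 = -A^6 - 3*A^2 - 3*A^-2 - A^-6; d^4 = A^8 + 4*A^4 + 6 + 4*A^-4 + A^-8; d^5 = -A^10 - 5*A^6 - 10*A^2 - 10*A^-2 - 5*A^-6 - A^-10; d^6 = A^12 + 6*A^8 + 15*A^4 + 20 + 15*A^-4 + 6*A^-8 + A^-12.
  A^10 * (d^4) = A^18 + 4*A^14 + 6*A^10 + 4*A^6 + A^2
  A^8 * (10*d^3) = -10*A^14 - 30*A^10 - 30*A^6 - 10*A^2
  A^6 * (42*d^2 + 3*d^4) = 3*A^14 + 54*A^10 + 102*A^6 + 54*A^2 + 3*A^-2
  A^4 * (90*d + 29*d^3 + d^5) = -A^14 - 34*A^10 - 187*A^6 - 187*A^2 - 34*A^-2 - A^-6
  A^2 * (87 + 110*d^2 + 13*d^4) = 13*A^10 + 162*A^6 + 385*A^2 + 162*A^-2 + 13*A^-6
  A^0 * (179*d + 71*d^3 + 2*d^5) = -2*A^10 - 81*A^6 - 412*A^2 - 412*A^-2 - 81*A^-6 - 2*A^-10
  A^-2 * (187*d^2 + 23*d^4) = 23*A^6 + 279*A^2 + 512*A^-2 + 279*A^-6 + 23*A^-10
  A^-4 * (117*d^3 + 3*d^5) = -3*A^6 - 132*A^2 - 381*A^-2 - 381*A^-6 - 132*A^-10 - 3*A^-14
  A^-6 * (45*d^4) = 45*A^2 + 180*A^-2 + 270*A^-6 + 180*A^-10 + 45*A^-14
  A^-8 * (10*d^5) = -10*A^2 - 50*A^-2 - 100*A^-6 - 100*A^-10 - 50*A^-14 - 10*A^-18
  A^-10 * (d^6) = A^2 + 6*A^-2 + 15*A^-6 + 20*A^-10 + 15*A^-14 + 6*A^-18 + A^-22
Summing the groups: <K> = A^18 - 4*A^14 + 7*A^10 - 10*A^6 + 14*A^2 - 14*A^-2 + 14*A^-6 - 11*A^-10 + 7*A^-14 - 4*A^-18 + A^-22
Normalise by the writhe: (-A^3)^(-w) = (-A^3)^(-2) = A^-6, so f(A) = A^-6 * <K> = A^12 - 4*A^8 + 7*A^4 - 10 + 14*A^-4 - 14*A^-8 + 14*A^-12 - 11*A^-16 + 7*A^-20 - 4*A^-24 + A^-28.
Substitute A = t^(-1/4), i.e. A^e → t^(-e/4): V(t) = t^7 - 4*t^6 + 7*t^5 - 11*t^4 + 14*t^3 - 14*t^2 + 14*t - 10 + 7*t^-1 - 4*t^-2 + t^-3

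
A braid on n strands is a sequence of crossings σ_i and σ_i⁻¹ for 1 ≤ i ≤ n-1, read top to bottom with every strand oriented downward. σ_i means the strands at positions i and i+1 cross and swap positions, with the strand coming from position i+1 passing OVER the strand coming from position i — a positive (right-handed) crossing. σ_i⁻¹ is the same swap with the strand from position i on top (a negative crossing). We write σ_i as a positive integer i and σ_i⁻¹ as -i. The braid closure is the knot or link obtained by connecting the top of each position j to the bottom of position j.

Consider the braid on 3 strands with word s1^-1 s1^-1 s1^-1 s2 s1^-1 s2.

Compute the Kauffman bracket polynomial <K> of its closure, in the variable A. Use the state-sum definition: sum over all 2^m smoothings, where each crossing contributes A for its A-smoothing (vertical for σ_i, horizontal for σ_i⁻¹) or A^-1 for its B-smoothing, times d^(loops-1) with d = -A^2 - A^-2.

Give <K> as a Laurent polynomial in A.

A^14 - 2*A^10 + 2*A^6 - 2*A^2 + 2*A^-2 - A^-6 + A^-10

Derivation:
Braid: s1^-1 s1^-1 s1^-1 s2 s1^-1 s2 on 3 strands, 6 crossings.
Writhe w = (#positive) - (#negative) = 2 - 4 = -2.
Enumerate smoothing states for the bracket polynomial. There are 2^6 = 64 states.
Each crossing splits two ways (0=vertical, 1=horizontal). The state's weight is A^(#A-smoothings - #B-smoothings) * d^(loops - 1).
Tabulate the states by total A-exponent and number of loops L (A-exp: L × count):
  A^6: L=5 ×1
  A^4: L=4 ×6
  A^2: L=3 ×15
  A^0: L=2 ×19, L=4 ×1
  A^-2: L=1 ×11, L=3 ×4
  A^-4: L=2 ×6
  A^-6: L=3 ×1
Each group contributes A^e * Σ count * d^(L-1):
Powers of d = -A^2 - A^-2: d^2 = A^4 + 2 + A^-4; d^3 = -A^6 - 3*A^2 - 3*A^-2 - A^-6; d^4 = A^8 + 4*A^4 + 6 + 4*A^-4 + A^-8.
  A^6 * (d^4) = A^14 + 4*A^10 + 6*A^6 + 4*A^2 + A^-2
  A^4 * (6*d^3) = -6*A^10 - 18*A^6 - 18*A^2 - 6*A^-2
  A^2 * (15*d^2) = 15*A^6 + 30*A^2 + 15*A^-2
  A^0 * (19*d + d^3) = -A^6 - 22*A^2 - 22*A^-2 - A^-6
  A^-2 * (11 + 4*d^2) = 4*A^2 + 19*A^-2 + 4*A^-6
  A^-4 * (6*d) = -6*A^-2 - 6*A^-6
  A^-6 * (d^2) = A^-2 + 2*A^-6 + A^-10
Summing the groups: <K> = A^14 - 2*A^10 + 2*A^6 - 2*A^2 + 2*A^-2 - A^-6 + A^-10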